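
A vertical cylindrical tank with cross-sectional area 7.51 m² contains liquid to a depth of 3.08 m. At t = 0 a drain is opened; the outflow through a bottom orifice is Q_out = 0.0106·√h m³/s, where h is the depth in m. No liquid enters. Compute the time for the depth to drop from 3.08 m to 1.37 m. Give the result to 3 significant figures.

Accumulation of liquid (constant cross-section A): A dh/dt = −0.0106 √h.
∫ h^(−1/2) dh = −(0.0106/A) ∫ dt, giving 2√h = 2√h₀ − (0.0106/A) t.
t = 2A(√h₀ − √h)/0.0106 = 2·7.51·(√3.08 − √1.37)/0.0106
  = 15.020 × (1.7550 − 1.1705) / 0.0106 = 828.26 s.

828 s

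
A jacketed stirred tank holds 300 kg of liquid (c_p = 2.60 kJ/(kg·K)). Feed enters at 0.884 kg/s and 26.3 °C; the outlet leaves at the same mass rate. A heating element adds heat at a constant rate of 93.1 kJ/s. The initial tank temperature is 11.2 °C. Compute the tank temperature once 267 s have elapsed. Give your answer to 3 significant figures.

41.5 °C

First-law balance (no shaft work): M c_p dT/dt = ṁ c_p (T_in − T) + 93.1.
Rearrange: dT/dt = (T_ss − T)/τ with τ = M/ṁ = 339.37 s and T_ss = T_in + Q̇/(ṁ c_p) = 66.806 °C.
Solution: T(t) = T_ss + (T₀ − T_ss) e^(−t/τ).
T(267) = 66.806 + (-55.606)·e^(−267/339.37) = 66.806 + (-55.606)·0.45532 = 41.488 °C.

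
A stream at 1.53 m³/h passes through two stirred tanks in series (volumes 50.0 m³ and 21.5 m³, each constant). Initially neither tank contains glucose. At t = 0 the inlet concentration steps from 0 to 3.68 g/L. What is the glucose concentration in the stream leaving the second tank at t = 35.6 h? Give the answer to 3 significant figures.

1.73 g/L

Each tank obeys Vᵢ dCᵢ/dt = Q(Cᵢ₋₁ − Cᵢ), so τᵢ = Vᵢ/Q.
τ₁ = 50.0/1.53 = 32.680 h; τ₂ = 21.5/1.53 = 14.052 h.
Solving the cascade with C₁(0)=C₂(0)=0 gives C₂(t) = C_in[1 − (τ₁ e^(−t/τ₁) − τ₂ e^(−t/τ₂))/(τ₁ − τ₂)].
At t = 35.6: e^(−t/τ₁) = 0.33643, e^(−t/τ₂) = 0.079389.
C₂ = 3.68·[1 − (32.680·0.33643 − 14.052·0.079389)/(18.627)] = 3.68·0.46966 = 1.7283 g/L.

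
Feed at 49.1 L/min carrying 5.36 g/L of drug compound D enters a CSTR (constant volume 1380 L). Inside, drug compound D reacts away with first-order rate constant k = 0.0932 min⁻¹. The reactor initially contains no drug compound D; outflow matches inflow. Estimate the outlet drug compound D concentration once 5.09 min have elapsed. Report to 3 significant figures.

Accumulation = in − out − consumed: V dC/dt = Q C_in − Q C − k V C.
dC/dt = (Q/V) C_in − (Q/V + k) C; effective rate a = Q/V + k = 0.035580 + 0.0932 = 0.12878 min⁻¹.
C_ss = Q C_in/(Q + kV) = 1.4809 g/L; C(t) = C_ss + (C₀ − C_ss) e^(−a t).
C(5.09) = 1.4809 + (-1.4809)·e^(−0.12878·5.09) = 1.4809 + (-1.4809)·0.51919 = 0.71202 g/L.

0.712 g/L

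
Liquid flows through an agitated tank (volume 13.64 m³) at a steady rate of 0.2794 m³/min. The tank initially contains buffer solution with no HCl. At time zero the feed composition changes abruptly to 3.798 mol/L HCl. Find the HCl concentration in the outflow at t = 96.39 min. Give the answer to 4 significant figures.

Unsteady species balance (constant V, well mixed): V dC/dt = Q(C_in − C).
Rewrite as dC/dt + C/τ = C_in/τ, τ = V/Q = 48.8189 min.
Integrating: C(t) = C_in + (C₀ − C_in) e^(−t/τ).
C(96.39) = 3.798 + (0 − 3.798)·e^(−96.39/48.8189) = 3.798 + (-3.79800)·0.138839 = 3.27069 mol/L.

3.271 mol/L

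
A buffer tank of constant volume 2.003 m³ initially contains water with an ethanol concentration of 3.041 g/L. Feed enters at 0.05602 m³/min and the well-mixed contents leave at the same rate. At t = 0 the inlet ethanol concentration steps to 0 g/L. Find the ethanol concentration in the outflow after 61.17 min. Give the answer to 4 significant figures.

0.5496 g/L

Mass balance on the solute (V constant): V dC/dt = Q(C_in − C).
Rewrite as dC/dt + C/τ = C_in/τ, τ = V/Q = 35.7551 min.
Integrating: C(t) = C_in + (C₀ − C_in) e^(−t/τ).
C(61.17) = 0 + (3.041 − 0)·e^(−61.17/35.7551) = 0 + (3.04100)·0.180720 = 0.549570 g/L.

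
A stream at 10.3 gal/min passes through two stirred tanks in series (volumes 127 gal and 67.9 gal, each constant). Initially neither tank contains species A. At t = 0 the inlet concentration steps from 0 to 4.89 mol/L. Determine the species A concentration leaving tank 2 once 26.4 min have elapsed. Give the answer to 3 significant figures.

Species balance on tank i: dCᵢ/dt = (Cᵢ₋₁ − Cᵢ)/τᵢ with τᵢ = Vᵢ/Q.
τ₁ = 127/10.3 = 12.330 min; τ₂ = 67.9/10.3 = 6.5922 min.
Solving the cascade with C₁(0)=C₂(0)=0 gives C₂(t) = C_in[1 − (τ₁ e^(−t/τ₁) − τ₂ e^(−t/τ₂))/(τ₁ − τ₂)].
At t = 26.4: e^(−t/τ₁) = 0.11753, e^(−t/τ₂) = 0.018230.
C₂ = 4.89·[1 − (12.330·0.11753 − 6.5922·0.018230)/(5.7379)] = 4.89·0.76839 = 3.7574 mol/L.

3.76 mol/L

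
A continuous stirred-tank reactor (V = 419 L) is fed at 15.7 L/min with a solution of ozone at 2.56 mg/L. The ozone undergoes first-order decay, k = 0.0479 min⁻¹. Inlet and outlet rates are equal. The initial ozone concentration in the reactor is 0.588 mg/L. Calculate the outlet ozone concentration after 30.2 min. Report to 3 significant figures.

Accumulation = in − out − consumed: V dC/dt = Q C_in − Q C − k V C.
dC/dt = (Q/V) C_in − (Q/V + k) C; effective rate a = Q/V + k = 0.037470 + 0.0479 = 0.085370 min⁻¹.
C_ss = Q C_in/(Q + kV) = 1.1236 mg/L; C(t) = C_ss + (C₀ − C_ss) e^(−a t).
C(30.2) = 1.1236 + (-0.53562)·e^(−0.085370·30.2) = 1.1236 + (-0.53562)·0.075912 = 1.0830 mg/L.

1.08 mg/L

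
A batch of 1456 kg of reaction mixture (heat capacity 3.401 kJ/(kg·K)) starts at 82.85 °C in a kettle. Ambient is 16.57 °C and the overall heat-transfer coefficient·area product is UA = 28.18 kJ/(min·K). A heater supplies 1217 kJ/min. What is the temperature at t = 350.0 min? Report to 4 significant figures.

Lumped-capacitance energy balance: M c_p dT/dt = UA(T_amb − T) + Q̇.
dT/dt = (T_ss − T)/τ with T_ss = T_amb + Q̇/UA = 16.57 + 1217/28.18 = 59.7567 °C, τ = M c_p/UA = 1456·3.401/28.18 = 175.722 min.
Solution: T(t) = T_ss + (T₀ − T_ss) e^(−t/τ).
T(350.0) = 59.7567 + (23.0933)·0.136453 = 62.9078 °C.

62.91 °C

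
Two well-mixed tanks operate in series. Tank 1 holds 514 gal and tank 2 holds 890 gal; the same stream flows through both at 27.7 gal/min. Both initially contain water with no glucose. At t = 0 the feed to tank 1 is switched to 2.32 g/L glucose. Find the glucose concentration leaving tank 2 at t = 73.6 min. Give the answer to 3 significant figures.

1.82 g/L

Time constants: τᵢ = Vᵢ/Q for each well-mixed tank.
τ₁ = 514/27.7 = 18.556 min; τ₂ = 890/27.7 = 32.130 min.
Tank 1: C₁ = C_in(1 − e^(−t/τ₁)). Tank 2 (τ₁ ≠ τ₂): C₂ = C_in[1 − (τ₁ e^(−t/τ₁) − τ₂ e^(−t/τ₂))/(τ₁ − τ₂)].
At t = 73.6: e^(−t/τ₁) = 0.018942, e^(−t/τ₂) = 0.10120.
C₂ = 2.32·[1 − (18.556·0.018942 − 32.130·0.10120)/(-13.574)] = 2.32·0.78636 = 1.8244 g/L.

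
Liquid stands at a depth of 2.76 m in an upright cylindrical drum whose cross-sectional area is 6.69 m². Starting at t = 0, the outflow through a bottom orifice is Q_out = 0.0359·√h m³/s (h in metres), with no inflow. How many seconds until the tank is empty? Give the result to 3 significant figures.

619 s

A dh/dt = −Q_out = −0.0359 √h.
∫ h^(−1/2) dh = −(0.0359/A) ∫ dt, giving 2√h = 2√h₀ − (0.0359/A) t.
Tank is empty when √h = 0: t_empty = 2A√h₀/0.0359.
t_empty = 2·6.69·√2.76/0.0359 = 13.380·1.6613/0.0359 = 619.18 s.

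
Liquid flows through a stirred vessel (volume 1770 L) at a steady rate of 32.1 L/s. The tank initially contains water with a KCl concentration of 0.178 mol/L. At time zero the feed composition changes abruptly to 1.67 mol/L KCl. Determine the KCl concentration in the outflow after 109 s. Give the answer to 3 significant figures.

1.46 mol/L

Mass balance on the solute (V constant): V dC/dt = Q(C_in − C).
Rewrite as dC/dt + C/τ = C_in/τ, τ = V/Q = 55.140 s.
C approaches C_in exponentially: C(t) = C_in + (C₀ − C_in) e^(−t/τ).
C(109) = 1.67 + (0.178 − 1.67)·e^(−109/55.140) = 1.67 + (-1.4920)·0.13851 = 1.4633 mol/L.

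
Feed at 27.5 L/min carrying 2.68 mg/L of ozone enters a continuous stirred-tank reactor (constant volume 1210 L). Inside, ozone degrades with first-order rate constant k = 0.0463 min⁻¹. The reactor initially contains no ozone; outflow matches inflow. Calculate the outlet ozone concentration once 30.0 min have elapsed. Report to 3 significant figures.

0.771 mg/L

V dC/dt = Q(C_in − C) − k V C.
dC/dt = (Q/V) C_in − (Q/V + k) C; effective rate a = Q/V + k = 0.022727 + 0.0463 = 0.069027 min⁻¹.
C_ss = Q C_in/(Q + kV) = 0.88239 mg/L; C(t) = C_ss + (C₀ − C_ss) e^(−a t).
C(30.0) = 0.88239 + (-0.88239)·e^(−0.069027·30.0) = 0.88239 + (-0.88239)·0.12608 = 0.77114 mg/L.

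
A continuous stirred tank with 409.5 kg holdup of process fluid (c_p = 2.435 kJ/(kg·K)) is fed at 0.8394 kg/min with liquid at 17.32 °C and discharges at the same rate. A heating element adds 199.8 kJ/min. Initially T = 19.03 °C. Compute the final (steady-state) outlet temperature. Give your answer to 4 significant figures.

115.1 °C

Unsteady energy balance on the tank contents: M c_p dT/dt = ṁ c_p (T_in − T) + 199.8.
At steady state dT/dt = 0 ⇒ T_ss = T_in + Q̇/(ṁ c_p) = 17.32 + 199.8/(0.8394·2.435) = 115.072 °C.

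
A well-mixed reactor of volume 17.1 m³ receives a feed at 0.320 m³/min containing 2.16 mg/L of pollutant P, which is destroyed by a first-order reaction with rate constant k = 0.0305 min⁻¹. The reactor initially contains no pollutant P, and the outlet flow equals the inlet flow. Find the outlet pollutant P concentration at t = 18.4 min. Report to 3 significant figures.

Accumulation = in − out − consumed: V dC/dt = Q C_in − Q C − k V C.
dC/dt = (Q/V) C_in − (Q/V + k) C; effective rate a = Q/V + k = 0.018713 + 0.0305 = 0.049213 min⁻¹.
C_ss = Q C_in/(Q + kV) = 0.82134 mg/L; C(t) = C_ss + (C₀ − C_ss) e^(−a t).
C(18.4) = 0.82134 + (-0.82134)·e^(−0.049213·18.4) = 0.82134 + (-0.82134)·0.40433 = 0.48925 mg/L.

0.489 mg/L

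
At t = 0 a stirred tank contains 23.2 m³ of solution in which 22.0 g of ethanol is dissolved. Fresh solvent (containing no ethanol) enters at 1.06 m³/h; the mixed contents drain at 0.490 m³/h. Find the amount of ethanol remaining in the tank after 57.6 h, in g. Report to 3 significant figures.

10.3 g

Total volume: dV/dt = Q_in − Q_out = 0.57000 m³/h, so V(t) = 23.2 + 0.57000 t and V(57.6) = 56.032 m³.
Solute balance: dm/dt = 0 − Q_out C = −Q_out m/V(t).
Separate: dm/m = −Q_out dt/V(t) ⇒ ln(m/m₀) = −(Q_out/(Q_in−Q_out)) ln(V/V₀).
m = m₀ (V₀/V)^(Q_out/(Q_in−Q_out)) = 22.0 × (23.2/56.032)^(0.85965) = 10.309 g.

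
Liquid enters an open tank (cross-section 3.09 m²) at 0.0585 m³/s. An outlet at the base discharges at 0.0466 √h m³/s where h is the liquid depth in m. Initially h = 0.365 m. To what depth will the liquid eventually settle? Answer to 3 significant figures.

1.58 m

Level balance: A dh/dt = 0.0585 − 0.0466 √h. Setting dh/dt = 0:
Q_in = 0.0466 √h_ss ⇒ √h_ss = 0.0585/0.0466 = 1.2554.
h_ss = 1.2554² = 1.5759 m. (Since h₀ = 0.365 m < h_ss, the level will rise toward this value.)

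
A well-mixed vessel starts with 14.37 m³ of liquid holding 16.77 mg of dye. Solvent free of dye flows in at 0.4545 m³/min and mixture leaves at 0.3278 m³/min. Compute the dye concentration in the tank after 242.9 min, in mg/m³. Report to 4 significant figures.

Total volume: dV/dt = Q_in − Q_out = 0.126700 m³/min, so V(t) = 14.37 + 0.126700 t and V(242.9) = 45.1454 m³.
Species balance (pure solvent in): dm/dt = −Q_out · m/V(t).
Separate: dm/m = −Q_out dt/V(t) ⇒ ln(m/m₀) = −(Q_out/(Q_in−Q_out)) ln(V/V₀).
m = m₀ (V₀/V)^(Q_out/(Q_in−Q_out)) = 16.77 × (14.37/45.1454)^(2.58721) = 0.867524 mg.
C = m/V = 0.867524/45.1454 = 0.0192162 mg/m³.

0.01922 mg/m³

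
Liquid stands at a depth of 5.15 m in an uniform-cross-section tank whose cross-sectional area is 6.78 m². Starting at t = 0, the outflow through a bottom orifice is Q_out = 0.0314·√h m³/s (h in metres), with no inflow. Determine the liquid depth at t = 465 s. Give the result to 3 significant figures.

Mass balance (ρ constant): A dh/dt = −0.0314 √h.
∫ h^(−1/2) dh = −(0.0314/A) ∫ dt, giving 2√h = 2√h₀ − (0.0314/A) t.
√h = √5.15 − 0.0314·465/(2·6.78) = 2.2694 − 1.0768 = 1.1926.
h = 1.1926² = 1.4223 m.

1.42 m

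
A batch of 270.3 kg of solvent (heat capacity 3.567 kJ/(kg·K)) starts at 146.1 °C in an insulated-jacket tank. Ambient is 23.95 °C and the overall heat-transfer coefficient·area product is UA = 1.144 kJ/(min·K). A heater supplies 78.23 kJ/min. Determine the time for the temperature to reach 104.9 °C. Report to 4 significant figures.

M c_p dT/dt = −UA(T − T_amb) + Q̇.
τ = M c_p/UA = 842.797 min; T_ss = T_amb + Q̇/UA = 23.95 + 78.23/1.144 = 92.3329 °C.
T(t) = T_ss + (T₀ − T_ss)e^(−t/τ); set T = 104.9:
t = −τ ln[(T − T_ss)/(T₀ − T_ss)] = −842.797 · ln(0.233733) = 1225.07 min.

1225 min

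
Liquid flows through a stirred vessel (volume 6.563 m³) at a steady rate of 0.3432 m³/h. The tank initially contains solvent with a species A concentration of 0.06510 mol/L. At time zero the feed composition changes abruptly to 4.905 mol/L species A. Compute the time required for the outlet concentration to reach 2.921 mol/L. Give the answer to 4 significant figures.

17.05 h

Species balance: V dC/dt = Q(C_in − C) ⇒ τ = V/Q = 19.1230 h.
C(t) = C_in + (C₀ − C_in) e^(−t/τ). Set C = 2.921 and solve for t:
e^(−t/τ) = (C − C_in)/(C₀ − C_in) = (2.921 − 4.905)/(0.06510 − 4.905) = 0.409926
t = −τ ln(…) = 19.1230 × 0.891779 = 17.0535 h.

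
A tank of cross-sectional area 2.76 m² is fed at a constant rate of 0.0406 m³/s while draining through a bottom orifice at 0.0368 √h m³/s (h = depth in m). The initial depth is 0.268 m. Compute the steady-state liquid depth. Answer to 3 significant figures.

1.22 m

Level balance: A dh/dt = 0.0406 − 0.0368 √h. Setting dh/dt = 0:
Q_in = 0.0368 √h_ss ⇒ √h_ss = 0.0406/0.0368 = 1.1033.
h_ss = 1.1033² = 1.2172 m. (Since h₀ = 0.268 m < h_ss, the level will rise toward this value.)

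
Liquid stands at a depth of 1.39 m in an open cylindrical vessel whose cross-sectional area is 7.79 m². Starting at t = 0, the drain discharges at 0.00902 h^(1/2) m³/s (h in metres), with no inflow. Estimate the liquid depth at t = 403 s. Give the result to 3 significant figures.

0.894 m

A dh/dt = −Q_out = −0.00902 √h.
∫ h^(−1/2) dh = −(0.00902/A) ∫ dt, giving 2√h = 2√h₀ − (0.00902/A) t.
√h = √1.39 − 0.00902·403/(2·7.79) = 1.1790 − 0.23332 = 0.94567.
h = 0.94567² = 0.89429 m.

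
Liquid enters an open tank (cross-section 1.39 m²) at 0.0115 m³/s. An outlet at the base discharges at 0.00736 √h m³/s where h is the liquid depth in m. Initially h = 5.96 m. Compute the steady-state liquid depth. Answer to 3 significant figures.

Unsteady balance on liquid volume: A dh/dt = Q_in − 0.00736 √h. At steady state dh/dt = 0:
Q_in = 0.00736 √h_ss ⇒ √h_ss = 0.0115/0.00736 = 1.5625.
h_ss = 1.5625² = 2.4414 m. (Since h₀ = 5.96 m > h_ss, the level will fall toward this value.)

2.44 m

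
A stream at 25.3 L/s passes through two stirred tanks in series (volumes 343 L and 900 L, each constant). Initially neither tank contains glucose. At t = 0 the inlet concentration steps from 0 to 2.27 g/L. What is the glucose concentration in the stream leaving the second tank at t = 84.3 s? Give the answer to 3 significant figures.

Species balance on tank i: dCᵢ/dt = (Cᵢ₋₁ − Cᵢ)/τᵢ with τᵢ = Vᵢ/Q.
τ₁ = 343/25.3 = 13.557 s; τ₂ = 900/25.3 = 35.573 s.
Tank 1: C₁ = C_in(1 − e^(−t/τ₁)). Tank 2 (τ₁ ≠ τ₂): C₂ = C_in[1 − (τ₁ e^(−t/τ₁) − τ₂ e^(−t/τ₂))/(τ₁ − τ₂)].
At t = 84.3: e^(−t/τ₁) = 0.0019931, e^(−t/τ₂) = 0.093503.
C₂ = 2.27·[1 − (13.557·0.0019931 − 35.573·0.093503)/(-22.016)] = 2.27·0.85015 = 1.9298 g/L.

1.93 g/L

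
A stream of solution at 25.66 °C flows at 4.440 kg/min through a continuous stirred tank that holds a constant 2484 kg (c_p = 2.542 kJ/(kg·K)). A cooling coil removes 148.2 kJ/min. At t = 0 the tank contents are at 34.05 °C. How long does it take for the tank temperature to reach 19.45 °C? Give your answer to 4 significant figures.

First-law balance (no shaft work): M c_p dT/dt = ṁ c_p (T_in − T) − 148.2.
τ = M/ṁ = 559.459 min; T_ss = T_in − Q̇/(ṁ c_p) = 12.5292 °C.
T(t) = T_ss + (T₀ − T_ss) e^(−t/τ). Set T = 19.45:
e^(−t/τ) = (19.45 − 12.5292)/(34.05 − 12.5292) = 0.321585
t = −559.459 · ln(0.321585) = 634.703 min.

634.7 min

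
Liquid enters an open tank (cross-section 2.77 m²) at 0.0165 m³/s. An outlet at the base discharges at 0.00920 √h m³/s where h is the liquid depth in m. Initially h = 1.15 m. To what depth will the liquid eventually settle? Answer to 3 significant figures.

3.22 m

A dh/dt = Q_in − 0.00920 √h. Steady state requires inflow = outflow:
Q_in = 0.00920 √h_ss ⇒ √h_ss = 0.0165/0.00920 = 1.7935.
h_ss = 1.7935² = 3.2166 m. (Since h₀ = 1.15 m < h_ss, the level will rise toward this value.)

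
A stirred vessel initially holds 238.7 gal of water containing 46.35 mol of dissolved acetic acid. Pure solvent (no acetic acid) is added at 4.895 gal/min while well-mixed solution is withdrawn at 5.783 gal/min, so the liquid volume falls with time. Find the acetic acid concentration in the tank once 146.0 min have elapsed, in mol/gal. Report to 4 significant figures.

0.002587 mol/gal

Let m(t) be the amount of acetic acid. Volume: V(t) = V₀ + (Q_in − Q_out) t = 238.7 − 0.888000 t; V(146.0) = 109.052 gal.
Solute balance: dm/dt = 0 − Q_out C = −Q_out m/V(t).
dm/m = −Q_out dt/(V₀ − 0.888000 t); integrating gives ln(m/m₀) = −(Q_out/(Q_in−Q_out)) ln(V/V₀).
m = m₀ (V₀/V)^(Q_out/(Q_in−Q_out)) = 46.35 × (238.7/109.052)^(-6.51239) = 0.282107 mol.
C = m/V = 0.282107/109.052 = 0.00258690 mol/gal.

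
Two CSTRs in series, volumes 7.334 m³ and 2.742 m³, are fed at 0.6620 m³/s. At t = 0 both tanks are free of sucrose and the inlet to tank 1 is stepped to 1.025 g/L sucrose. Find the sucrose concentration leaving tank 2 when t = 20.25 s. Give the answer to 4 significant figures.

Species balance on tank i: dCᵢ/dt = (Cᵢ₋₁ − Cᵢ)/τᵢ with τᵢ = Vᵢ/Q.
τ₁ = 7.334/0.6620 = 11.0785 s; τ₂ = 2.742/0.6620 = 4.14199 s.
Solving the cascade with C₁(0)=C₂(0)=0 gives C₂(t) = C_in[1 − (τ₁ e^(−t/τ₁) − τ₂ e^(−t/τ₂))/(τ₁ − τ₂)].
At t = 20.25: e^(−t/τ₁) = 0.160758, e^(−t/τ₂) = 0.00752933.
C₂ = 1.025·[1 − (11.0785·0.160758 − 4.14199·0.00752933)/(6.93656)] = 1.025·0.747746 = 0.766439 g/L.

0.7664 g/L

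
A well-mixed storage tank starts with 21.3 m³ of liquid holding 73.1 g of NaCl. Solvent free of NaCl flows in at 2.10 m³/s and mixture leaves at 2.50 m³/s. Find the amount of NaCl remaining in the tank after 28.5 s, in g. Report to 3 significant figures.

0.609 g

Total volume: dV/dt = Q_in − Q_out = -0.40000 m³/s, so V(t) = 21.3 − 0.40000 t and V(28.5) = 9.9000 m³.
No NaCl enters, so dm/dt = −Q_out · (m/V).
Separate: dm/m = −Q_out dt/V(t) ⇒ ln(m/m₀) = −(Q_out/(Q_in−Q_out)) ln(V/V₀).
m = m₀ (V₀/V)^(Q_out/(Q_in−Q_out)) = 73.1 × (21.3/9.9000)^(-6.2500) = 0.60851 g.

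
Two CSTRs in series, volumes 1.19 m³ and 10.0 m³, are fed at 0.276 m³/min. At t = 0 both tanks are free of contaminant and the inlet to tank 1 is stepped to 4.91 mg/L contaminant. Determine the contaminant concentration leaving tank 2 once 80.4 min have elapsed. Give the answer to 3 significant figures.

4.30 mg/L

Time constants: τᵢ = Vᵢ/Q for each well-mixed tank.
τ₁ = 1.19/0.276 = 4.3116 min; τ₂ = 10.0/0.276 = 36.232 min.
Tank 1: C₁ = C_in(1 − e^(−t/τ₁)). Tank 2 (τ₁ ≠ τ₂): C₂ = C_in[1 − (τ₁ e^(−t/τ₁) − τ₂ e^(−t/τ₂))/(τ₁ − τ₂)].
At t = 80.4: e^(−t/τ₁) = 7.9715e-09, e^(−t/τ₂) = 0.10871.
C₂ = 4.91·[1 − (4.3116·7.9715e-09 − 36.232·0.10871)/(-31.920)] = 4.91·0.87660 = 4.3041 mg/L.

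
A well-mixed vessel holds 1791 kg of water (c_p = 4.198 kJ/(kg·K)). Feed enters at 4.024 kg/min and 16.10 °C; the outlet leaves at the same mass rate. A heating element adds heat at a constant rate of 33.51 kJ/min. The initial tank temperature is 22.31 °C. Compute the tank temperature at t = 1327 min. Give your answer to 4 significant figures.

Heat balance on the well-mixed liquid: M c_p dT/dt = ṁ c_p (T_in − T) + 33.51.
τ = M/ṁ = 445.080 min; T_ss = T_in + Q̇/(ṁ c_p) = 16.10 + 33.51/(4.024·4.198) = 18.0837 °C.
Solution: T(t) = T_ss + (T₀ − T_ss) e^(−t/τ).
T(1327) = 18.0837 + (4.22631)·e^(−1327/445.080) = 18.0837 + (4.22631)·0.0507172 = 18.2980 °C.

18.30 °C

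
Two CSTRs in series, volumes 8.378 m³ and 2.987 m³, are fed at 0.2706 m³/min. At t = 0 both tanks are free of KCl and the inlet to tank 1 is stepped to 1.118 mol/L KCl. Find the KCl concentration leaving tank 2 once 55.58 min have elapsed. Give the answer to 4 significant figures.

0.8334 mol/L

Time constants: τᵢ = Vᵢ/Q for each well-mixed tank.
τ₁ = 8.378/0.2706 = 30.9608 min; τ₂ = 2.987/0.2706 = 11.0384 min.
Solving the cascade with C₁(0)=C₂(0)=0 gives C₂(t) = C_in[1 − (τ₁ e^(−t/τ₁) − τ₂ e^(−t/τ₂))/(τ₁ − τ₂)].
At t = 55.58: e^(−t/τ₁) = 0.166099, e^(−t/τ₂) = 0.00650532.
C₂ = 1.118·[1 − (30.9608·0.166099 − 11.0384·0.00650532)/(19.9224)] = 1.118·0.745475 = 0.833441 mol/L.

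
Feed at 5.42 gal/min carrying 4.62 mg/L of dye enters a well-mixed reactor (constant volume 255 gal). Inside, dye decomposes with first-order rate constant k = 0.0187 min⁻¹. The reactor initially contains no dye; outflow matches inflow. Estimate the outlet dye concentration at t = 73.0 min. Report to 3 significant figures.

V dC/dt = Q(C_in − C) − k V C.
dC/dt = (Q/V) C_in − (Q/V + k) C; effective rate a = Q/V + k = 0.021255 + 0.0187 = 0.039955 min⁻¹.
C_ss = Q C_in/(Q + kV) = 2.4577 mg/L; C(t) = C_ss + (C₀ − C_ss) e^(−a t).
C(73.0) = 2.4577 + (-2.4577)·e^(−0.039955·73.0) = 2.4577 + (-2.4577)·0.054112 = 2.3247 mg/L.

2.32 mg/L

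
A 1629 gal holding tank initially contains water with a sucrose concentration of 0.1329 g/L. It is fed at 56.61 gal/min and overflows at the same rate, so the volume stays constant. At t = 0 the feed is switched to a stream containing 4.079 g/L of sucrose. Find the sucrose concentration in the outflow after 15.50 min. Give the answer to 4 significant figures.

1.776 g/L

Accumulation = in − out for the solute gives V dC/dt = Q(C_in − C).
Rewrite as dC/dt + C/τ = C_in/τ, τ = V/Q = 28.7758 min.
This is linear first-order; C(t) = C_in + (C₀ − C_in) e^(−t/τ).
C(15.50) = 4.079 + (0.1329 − 4.079)·e^(−15.50/28.7758) = 4.079 + (-3.94610)·0.583538 = 1.77630 g/L.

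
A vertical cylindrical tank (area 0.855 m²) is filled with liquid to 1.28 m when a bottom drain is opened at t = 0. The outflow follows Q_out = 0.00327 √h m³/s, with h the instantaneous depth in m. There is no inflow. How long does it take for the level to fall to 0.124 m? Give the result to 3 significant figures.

407 s

Mass balance (ρ constant): A dh/dt = −0.00327 √h.
This is separable: 2 d(√h)/dt = −0.00327/A, so √h = √h₀ − (0.00327/(2A)) t.
t = 2A(√h₀ − √h)/0.00327 = 2·0.855·(√1.28 − √0.124)/0.00327
  = 1.7100 × (1.1314 − 0.35214) / 0.00327 = 407.49 s.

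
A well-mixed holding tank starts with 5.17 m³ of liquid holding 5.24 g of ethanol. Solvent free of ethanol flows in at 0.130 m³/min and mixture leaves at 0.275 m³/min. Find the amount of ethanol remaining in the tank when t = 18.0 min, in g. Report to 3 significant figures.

1.38 g

Total volume: dV/dt = Q_in − Q_out = -0.14500 m³/min, so V(t) = 5.17 − 0.14500 t and V(18.0) = 2.5600 m³.
Species balance (pure solvent in): dm/dt = −Q_out · m/V(t).
dm/m = −Q_out dt/(V₀ − 0.14500 t); integrating gives ln(m/m₀) = −(Q_out/(Q_in−Q_out)) ln(V/V₀).
m = m₀ (V₀/V)^(Q_out/(Q_in−Q_out)) = 5.24 × (5.17/2.5600)^(-1.8966) = 1.3817 g.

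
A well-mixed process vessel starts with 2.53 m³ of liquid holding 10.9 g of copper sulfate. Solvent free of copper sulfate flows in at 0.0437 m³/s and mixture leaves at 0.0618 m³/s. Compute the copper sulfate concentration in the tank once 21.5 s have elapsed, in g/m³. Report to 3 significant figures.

Total volume: dV/dt = Q_in − Q_out = -0.018100 m³/s, so V(t) = 2.53 − 0.018100 t and V(21.5) = 2.1408 m³.
Solute balance: dm/dt = 0 − Q_out C = −Q_out m/V(t).
Separate: dm/m = −Q_out dt/V(t) ⇒ ln(m/m₀) = −(Q_out/(Q_in−Q_out)) ln(V/V₀).
m = m₀ (V₀/V)^(Q_out/(Q_in−Q_out)) = 10.9 × (2.53/2.1408)^(-3.4144) = 6.1627 g.
C = m/V = 6.1627/2.1408 = 2.8786 g/m³.

2.88 g/m³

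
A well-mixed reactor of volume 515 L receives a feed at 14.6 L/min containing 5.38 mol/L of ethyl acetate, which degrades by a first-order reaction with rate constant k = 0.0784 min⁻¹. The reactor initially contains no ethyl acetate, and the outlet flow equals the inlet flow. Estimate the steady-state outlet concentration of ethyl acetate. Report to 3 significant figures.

Accumulation = in − out − consumed: V dC/dt = Q C_in − Q C − k V C.
Steady state (dC/dt = 0): C_ss = Q C_in/(Q + kV) = C_in/(1 + kV/Q).
C_ss = 14.6·5.38/(14.6 + 0.0784·515) = 78.548/54.976 = 1.4288 mol/L.

1.43 mol/L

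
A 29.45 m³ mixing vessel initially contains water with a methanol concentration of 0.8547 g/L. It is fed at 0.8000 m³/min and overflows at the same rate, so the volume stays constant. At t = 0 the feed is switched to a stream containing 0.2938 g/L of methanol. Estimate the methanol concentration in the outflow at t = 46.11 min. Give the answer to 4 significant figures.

0.4541 g/L

Mass balance on the solute (V constant): V dC/dt = Q(C_in − C).
Rewrite as dC/dt + C/τ = C_in/τ, τ = V/Q = 36.8125 min.
This is linear first-order; C(t) = C_in + (C₀ − C_in) e^(−t/τ).
C(46.11) = 0.2938 + (0.8547 − 0.2938)·e^(−46.11/36.8125) = 0.2938 + (0.560900)·0.285771 = 0.454089 g/L.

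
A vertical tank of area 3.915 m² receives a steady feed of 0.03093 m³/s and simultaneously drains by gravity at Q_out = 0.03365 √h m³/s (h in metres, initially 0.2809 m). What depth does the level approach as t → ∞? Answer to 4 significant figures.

Level balance: A dh/dt = 0.03093 − 0.03365 √h. Setting dh/dt = 0:
Q_in = 0.03365 √h_ss ⇒ √h_ss = 0.03093/0.03365 = 0.919168.
h_ss = 0.919168² = 0.844870 m. (Since h₀ = 0.2809 m < h_ss, the level will rise toward this value.)

0.8449 m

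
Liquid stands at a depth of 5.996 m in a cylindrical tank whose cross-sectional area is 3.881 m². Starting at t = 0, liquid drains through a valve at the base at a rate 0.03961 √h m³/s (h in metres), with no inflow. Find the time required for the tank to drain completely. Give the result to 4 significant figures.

479.8 s

A dh/dt = −Q_out = −0.03961 √h.
This is separable: 2 d(√h)/dt = −0.03961/A, so √h = √h₀ − (0.03961/(2A)) t.
Set h = 0: 2√h₀ = (0.03961/A) t_empty ⇒ t_empty = 2A√h₀/0.03961.
t_empty = 2·3.881·√5.996/0.03961 = 7.76200·2.44867/0.03961 = 479.843 s.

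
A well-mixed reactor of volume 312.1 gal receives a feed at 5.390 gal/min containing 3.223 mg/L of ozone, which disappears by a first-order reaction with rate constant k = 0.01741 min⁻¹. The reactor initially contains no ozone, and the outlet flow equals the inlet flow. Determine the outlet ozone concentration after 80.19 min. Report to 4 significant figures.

1.506 mg/L

Species balance: V dC/dt = Q C_in − Q C − k V C.
This is linear with rate a = Q/V + k = 0.0346801 min⁻¹.
C_ss = Q C_in/(Q + kV) = 1.60500 mg/L; C(t) = C_ss + (C₀ − C_ss) e^(−a t).
C(80.19) = 1.60500 + (-1.60500)·e^(−0.0346801·80.19) = 1.60500 + (-1.60500)·0.0619766 = 1.50553 mg/L.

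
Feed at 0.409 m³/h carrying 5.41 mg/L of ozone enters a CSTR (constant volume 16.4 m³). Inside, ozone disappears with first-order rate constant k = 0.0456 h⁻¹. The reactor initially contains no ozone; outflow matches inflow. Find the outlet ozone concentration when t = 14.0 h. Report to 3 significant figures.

1.20 mg/L

V dC/dt = Q(C_in − C) − k V C.
dC/dt = (Q/V) C_in − (Q/V + k) C; effective rate a = Q/V + k = 0.024939 + 0.0456 = 0.070539 h⁻¹.
C_ss = Q C_in/(Q + kV) = 1.9127 mg/L; C(t) = C_ss + (C₀ − C_ss) e^(−a t).
C(14.0) = 1.9127 + (-1.9127)·e^(−0.070539·14.0) = 1.9127 + (-1.9127)·0.37249 = 1.2002 mg/L.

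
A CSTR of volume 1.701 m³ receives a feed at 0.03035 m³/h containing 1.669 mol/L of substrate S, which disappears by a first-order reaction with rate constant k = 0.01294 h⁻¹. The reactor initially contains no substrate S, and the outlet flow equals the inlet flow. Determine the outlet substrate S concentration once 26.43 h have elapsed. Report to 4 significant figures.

0.5386 mol/L

Species balance: V dC/dt = Q C_in − Q C − k V C.
dC/dt = (Q/V) C_in − (Q/V + k) C; effective rate a = Q/V + k = 0.0178424 + 0.01294 = 0.0307824 h⁻¹.
C_ss = Q C_in/(Q + kV) = 0.967403 mol/L; C(t) = C_ss + (C₀ − C_ss) e^(−a t).
C(26.43) = 0.967403 + (-0.967403)·e^(−0.0307824·26.43) = 0.967403 + (-0.967403)·0.443268 = 0.538584 mol/L.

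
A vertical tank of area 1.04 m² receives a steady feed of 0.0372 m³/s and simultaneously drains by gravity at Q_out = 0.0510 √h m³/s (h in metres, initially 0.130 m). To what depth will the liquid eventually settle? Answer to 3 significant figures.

0.532 m

Level balance: A dh/dt = 0.0372 − 0.0510 √h. Setting dh/dt = 0:
Q_in = 0.0510 √h_ss ⇒ √h_ss = 0.0372/0.0510 = 0.72941.
h_ss = 0.72941² = 0.53204 m. (Since h₀ = 0.130 m < h_ss, the level will rise toward this value.)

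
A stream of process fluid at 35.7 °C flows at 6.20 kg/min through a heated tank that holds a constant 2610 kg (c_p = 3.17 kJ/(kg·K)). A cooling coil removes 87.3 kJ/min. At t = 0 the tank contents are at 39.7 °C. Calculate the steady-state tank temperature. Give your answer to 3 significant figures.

31.3 °C

Heat balance on the well-mixed liquid: M c_p dT/dt = ṁ c_p (T_in − T) − 87.3.
At steady state dT/dt = 0 ⇒ T_ss = T_in − Q̇/(ṁ c_p) = 35.7 − 87.3/(6.20·3.17) = 31.258 °C.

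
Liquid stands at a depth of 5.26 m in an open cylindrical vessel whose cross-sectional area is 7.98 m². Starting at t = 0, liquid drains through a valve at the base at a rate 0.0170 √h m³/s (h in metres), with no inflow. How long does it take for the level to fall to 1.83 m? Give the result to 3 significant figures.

883 s

A dh/dt = −Q_out = −0.0170 √h.
∫ h^(−1/2) dh = −(0.0170/A) ∫ dt, giving 2√h = 2√h₀ − (0.0170/A) t.
t = 2A(√h₀ − √h)/0.0170 = 2·7.98·(√5.26 − √1.83)/0.0170
  = 15.960 × (2.2935 − 1.3528) / 0.0170 = 883.15 s.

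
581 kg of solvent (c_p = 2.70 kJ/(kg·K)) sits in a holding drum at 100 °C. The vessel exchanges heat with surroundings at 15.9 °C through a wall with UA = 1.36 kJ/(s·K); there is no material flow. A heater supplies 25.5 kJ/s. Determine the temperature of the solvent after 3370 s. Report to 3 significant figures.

M c_p dT/dt = −UA(T − T_amb) + Q̇.
dT/dt = (T_ss − T)/τ with T_ss = T_amb + Q̇/UA = 15.9 + 25.5/1.36 = 34.650 °C, τ = M c_p/UA = 581·2.70/1.36 = 1153.5 s.
This is linear first-order; T(t) = T_ss + (T₀ − T_ss) e^(−t/τ).
T(3370) = 34.650 + (65.350)·0.053845 = 38.169 °C.

38.2 °C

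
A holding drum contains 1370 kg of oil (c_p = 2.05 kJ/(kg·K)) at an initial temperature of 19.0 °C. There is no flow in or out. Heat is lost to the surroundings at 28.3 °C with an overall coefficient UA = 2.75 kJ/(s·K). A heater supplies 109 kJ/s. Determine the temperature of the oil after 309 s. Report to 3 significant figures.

31.8 °C

Lumped-capacitance energy balance: M c_p dT/dt = UA(T_amb − T) + Q̇.
dT/dt = (T_ss − T)/τ with T_ss = T_amb + Q̇/UA = 28.3 + 109/2.75 = 67.936 °C, τ = M c_p/UA = 1370·2.05/2.75 = 1021.3 s.
T approaches T_ss exponentially: T(t) = T_ss + (T₀ − T_ss) e^(−t/τ).
T(309) = 67.936 + (-48.936)·0.73892 = 31.776 °C.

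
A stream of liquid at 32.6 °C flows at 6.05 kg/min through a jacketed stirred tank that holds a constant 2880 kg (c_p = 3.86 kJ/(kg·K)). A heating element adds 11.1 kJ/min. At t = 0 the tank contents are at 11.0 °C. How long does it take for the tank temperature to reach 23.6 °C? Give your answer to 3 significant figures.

403 min

M c_p dT/dt = ṁ c_p (T_in − T) + Q̇.
τ = M/ṁ = 476.03 min; T_ss = T_in + Q̇/(ṁ c_p) = 33.075 °C.
T(t) = T_ss + (T₀ − T_ss) e^(−t/τ). Set T = 23.6:
e^(−t/τ) = (23.6 − 33.075)/(11.0 − 33.075) = 0.42923
t = −476.03 · ln(0.42923) = 402.61 min.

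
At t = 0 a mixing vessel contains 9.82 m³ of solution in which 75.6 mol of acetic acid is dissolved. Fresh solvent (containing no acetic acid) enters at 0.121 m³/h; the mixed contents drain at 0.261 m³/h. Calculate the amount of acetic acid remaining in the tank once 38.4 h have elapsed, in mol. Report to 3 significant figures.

17.2 mol

Total volume: dV/dt = Q_in − Q_out = -0.14000 m³/h, so V(t) = 9.82 − 0.14000 t and V(38.4) = 4.4440 m³.
No acetic acid enters, so dm/dt = −Q_out · (m/V).
dm/m = −Q_out dt/(V₀ − 0.14000 t); integrating gives ln(m/m₀) = −(Q_out/(Q_in−Q_out)) ln(V/V₀).
m = m₀ (V₀/V)^(Q_out/(Q_in−Q_out)) = 75.6 × (9.82/4.4440)^(-1.8643) = 17.242 mol.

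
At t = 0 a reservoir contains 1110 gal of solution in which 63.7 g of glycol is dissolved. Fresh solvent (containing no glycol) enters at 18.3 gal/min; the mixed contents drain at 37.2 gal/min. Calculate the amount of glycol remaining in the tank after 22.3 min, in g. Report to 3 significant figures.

24.9 g

Total volume: dV/dt = Q_in − Q_out = -18.900 gal/min, so V(t) = 1110 − 18.900 t and V(22.3) = 688.53 gal.
Solute balance: dm/dt = 0 − Q_out C = −Q_out m/V(t).
dm/m = −Q_out dt/(V₀ − 18.900 t); integrating gives ln(m/m₀) = −(Q_out/(Q_in−Q_out)) ln(V/V₀).
m = m₀ (V₀/V)^(Q_out/(Q_in−Q_out)) = 63.7 × (1110/688.53)^(-1.9683) = 24.884 g.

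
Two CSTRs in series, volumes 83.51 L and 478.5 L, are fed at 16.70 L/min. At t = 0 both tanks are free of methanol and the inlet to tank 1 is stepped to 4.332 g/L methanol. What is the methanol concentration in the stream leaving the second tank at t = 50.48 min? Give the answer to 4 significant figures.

3.431 g/L

Species balance on tank i: dCᵢ/dt = (Cᵢ₋₁ − Cᵢ)/τᵢ with τᵢ = Vᵢ/Q.
τ₁ = 83.51/16.70 = 5.00060 min; τ₂ = 478.5/16.70 = 28.6527 min.
Tank 1: C₁ = C_in(1 − e^(−t/τ₁)). Tank 2 (τ₁ ≠ τ₂): C₂ = C_in[1 − (τ₁ e^(−t/τ₁) − τ₂ e^(−t/τ₂))/(τ₁ − τ₂)].
At t = 50.48: e^(−t/τ₁) = 4.12941e-05, e^(−t/τ₂) = 0.171737.
C₂ = 4.332·[1 − (5.00060·4.12941e-05 − 28.6527·0.171737)/(-23.6521)] = 4.332·0.791962 = 3.43078 g/L.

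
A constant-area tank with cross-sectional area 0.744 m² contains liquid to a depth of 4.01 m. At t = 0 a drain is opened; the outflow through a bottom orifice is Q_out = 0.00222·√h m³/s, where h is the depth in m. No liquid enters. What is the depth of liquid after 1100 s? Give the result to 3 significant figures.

0.131 m

Mass balance (ρ constant): A dh/dt = −0.00222 √h.
Separate and integrate: 2(√h − √h₀) = −(0.00222/A) t.
√h = √4.01 − 0.00222·1100/(2·0.744) = 2.0025 − 1.6411 = 0.36137.
h = 0.36137² = 0.13059 m.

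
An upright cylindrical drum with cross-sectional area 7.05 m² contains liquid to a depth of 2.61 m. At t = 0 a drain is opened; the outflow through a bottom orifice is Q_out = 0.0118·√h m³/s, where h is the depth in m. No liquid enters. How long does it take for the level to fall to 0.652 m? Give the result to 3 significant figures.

966 s

Volume balance on the tank: A dh/dt = −0.0118 √h.
∫ h^(−1/2) dh = −(0.0118/A) ∫ dt, giving 2√h = 2√h₀ − (0.0118/A) t.
t = 2A(√h₀ − √h)/0.0118 = 2·7.05·(√2.61 − √0.652)/0.0118
  = 14.100 × (1.6155 − 0.80747) / 0.0118 = 965.59 s.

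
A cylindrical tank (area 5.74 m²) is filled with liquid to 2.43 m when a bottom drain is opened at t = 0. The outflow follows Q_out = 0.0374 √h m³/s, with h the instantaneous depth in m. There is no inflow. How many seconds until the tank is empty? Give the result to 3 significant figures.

A dh/dt = −Q_out = −0.0374 √h.
This is separable: 2 d(√h)/dt = −0.0374/A, so √h = √h₀ − (0.0374/(2A)) t.
Tank is empty when √h = 0: t_empty = 2A√h₀/0.0374.
t_empty = 2·5.74·√2.43/0.0374 = 11.480·1.5588/0.0374 = 478.49 s.

478 s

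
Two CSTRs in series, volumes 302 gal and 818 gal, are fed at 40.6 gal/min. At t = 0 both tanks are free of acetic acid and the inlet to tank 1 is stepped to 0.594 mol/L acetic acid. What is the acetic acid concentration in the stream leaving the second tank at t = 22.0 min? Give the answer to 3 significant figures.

0.296 mol/L

Each tank obeys Vᵢ dCᵢ/dt = Q(Cᵢ₋₁ − Cᵢ), so τᵢ = Vᵢ/Q.
τ₁ = 302/40.6 = 7.4384 min; τ₂ = 818/40.6 = 20.148 min.
Tank 1: C₁ = C_in(1 − e^(−t/τ₁)). Tank 2 (τ₁ ≠ τ₂): C₂ = C_in[1 − (τ₁ e^(−t/τ₁) − τ₂ e^(−t/τ₂))/(τ₁ − τ₂)].
At t = 22.0: e^(−t/τ₁) = 0.051943, e^(−t/τ₂) = 0.33557.
C₂ = 0.594·[1 − (7.4384·0.051943 − 20.148·0.33557)/(-12.709)] = 0.594·0.49843 = 0.29607 mol/L.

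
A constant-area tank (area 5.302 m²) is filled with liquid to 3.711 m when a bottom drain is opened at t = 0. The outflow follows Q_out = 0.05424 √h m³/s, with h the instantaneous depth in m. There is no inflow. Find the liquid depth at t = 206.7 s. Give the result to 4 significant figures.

0.7554 m

With no inflow, A dh/dt = −0.05424 √h.
Separate and integrate: 2(√h − √h₀) = −(0.05424/A) t.
√h = √3.711 − 0.05424·206.7/(2·5.302) = 1.92640 − 1.05728 = 0.869115.
h = 0.869115² = 0.755360 m.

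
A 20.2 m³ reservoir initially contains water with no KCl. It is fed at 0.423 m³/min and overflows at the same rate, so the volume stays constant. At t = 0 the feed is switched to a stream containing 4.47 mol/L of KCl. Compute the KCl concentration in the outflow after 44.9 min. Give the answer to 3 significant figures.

Accumulation = in − out for the solute gives V dC/dt = Q(C_in − C).
So dC/dt = (C_in − C)/τ with τ = V/Q = 20.2/0.423 = 47.754 min.
This is linear first-order; C(t) = C_in + (C₀ − C_in) e^(−t/τ).
C(44.9) = 4.47 + (0 − 4.47)·e^(−44.9/47.754) = 4.47 + (-4.4700)·0.39054 = 2.7243 mol/L.

2.72 mol/L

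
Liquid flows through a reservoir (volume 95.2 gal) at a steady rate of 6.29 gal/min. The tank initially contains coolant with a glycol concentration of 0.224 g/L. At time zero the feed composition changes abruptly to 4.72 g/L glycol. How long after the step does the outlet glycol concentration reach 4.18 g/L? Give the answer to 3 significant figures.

Accumulation = in − out for the solute gives V dC/dt = Q(C_in − C), so τ = V/Q = 15.135 min.
C(t) = C_in + (C₀ − C_in) e^(−t/τ). Set C = 4.18 and solve for t:
e^(−t/τ) = (C − C_in)/(C₀ − C_in) = (4.18 − 4.72)/(0.224 − 4.72) = 0.12011
t = −τ ln(…) = 15.135 × 2.1194 = 32.077 min.

32.1 min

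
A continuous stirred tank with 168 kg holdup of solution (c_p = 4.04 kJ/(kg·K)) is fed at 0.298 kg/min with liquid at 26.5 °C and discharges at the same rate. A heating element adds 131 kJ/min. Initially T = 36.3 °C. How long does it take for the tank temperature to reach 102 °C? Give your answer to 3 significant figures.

614 min

M c_p dT/dt = ṁ c_p (T_in − T) + Q̇.
τ = M/ṁ = 563.76 min; T_ss = T_in + Q̇/(ṁ c_p) = 135.31 °C.
T(t) = T_ss + (T₀ − T_ss) e^(−t/τ). Set T = 102:
e^(−t/τ) = (102 − 135.31)/(36.3 − 135.31) = 0.33644
t = −563.76 · ln(0.33644) = 614.12 min.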